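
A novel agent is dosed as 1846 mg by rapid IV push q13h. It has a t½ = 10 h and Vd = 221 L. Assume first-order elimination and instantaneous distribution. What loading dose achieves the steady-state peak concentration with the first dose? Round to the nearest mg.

3108 mg

f = (1/2)^(13/10) ≈ 0.406126; accumulation ratio R = 1/(1−f) ≈ 1.68386.
Loading dose to hit Cmax,ss on first dose: D_load = D_maint·R ≈ 1846 × 1.68386 ≈ 3108.41 mg.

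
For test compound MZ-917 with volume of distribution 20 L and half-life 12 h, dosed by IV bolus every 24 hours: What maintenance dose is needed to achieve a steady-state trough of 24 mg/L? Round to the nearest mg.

1440 mg

τ/t½ = 24/12 ≈ 2, so f = (1/2)^(24/12) ≈ 0.250000.
Cmin,ss = (D/Vd)·f/(1−f), so D = Cmin,ss·Vd·(1−f)/f.
D = 24 × 20 × (1−f)/f ≈ 24 × 20 × 3.00000 ≈ 1440.00 mg.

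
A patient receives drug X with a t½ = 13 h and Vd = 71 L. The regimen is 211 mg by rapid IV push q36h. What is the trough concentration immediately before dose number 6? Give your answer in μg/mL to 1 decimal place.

f = (1/2)^(τ/t½) = (1/2)^(36/13) ≈ 0.1467.
C₀ = D/Vd = 211/71 ≈ 2.972 μg/mL.
Before the 6th dose, 5 doses have been given. Superposition: Cmin = C₀·(f + f² + … + f^5).
≈ 2.972 × (0.1467 + 0.0215 + 0.0032 + 0.0005 + 0.0001) ≈ 2.972 × 0.1720 ≈ 0.511 μg/mL.

0.5 μg/mL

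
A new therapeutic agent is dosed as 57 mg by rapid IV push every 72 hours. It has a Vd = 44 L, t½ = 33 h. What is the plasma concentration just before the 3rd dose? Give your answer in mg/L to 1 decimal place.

f = (1/2)^(τ/t½) = (1/2)^(72/33) ≈ 0.2204.
C₀ = D/Vd = 57/44 ≈ 1.295 mg/L.
Before the 3rd dose, 2 doses have been given. Superposition: Cmin = C₀·(f + f²).
≈ 1.295 × (0.2204 + 0.0486) ≈ 1.295 × 0.2690 ≈ 0.348 mg/L.

0.3 mg/L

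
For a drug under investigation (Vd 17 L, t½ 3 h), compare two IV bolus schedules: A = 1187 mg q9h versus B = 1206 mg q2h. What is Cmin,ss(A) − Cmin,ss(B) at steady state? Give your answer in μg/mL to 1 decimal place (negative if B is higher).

Regimen A: f = (1/2)^(9/3) ≈ 0.1250; Cmin,ss = (1187/17)·f/(1−f) ≈ 9.975 μg/mL.
Regimen B: f = (1/2)^(2/3) ≈ 0.6300; Cmin,ss = (1206/17)·f/(1−f) ≈ 120.792 μg/mL.
Difference ≈ 9.975 − 120.792 ≈ -110.817 μg/mL.

-110.8 μg/mL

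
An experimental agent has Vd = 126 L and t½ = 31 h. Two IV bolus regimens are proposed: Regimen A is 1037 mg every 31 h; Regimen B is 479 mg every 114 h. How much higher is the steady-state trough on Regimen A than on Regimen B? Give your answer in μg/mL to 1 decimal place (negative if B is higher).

Regimen A: f = (1/2)^(31/31) ≈ 0.5000; Cmin,ss = (1037/126)·f/(1−f) ≈ 8.230 μg/mL.
Regimen B: f = (1/2)^(114/31) ≈ 0.0782; Cmin,ss = (479/126)·f/(1−f) ≈ 0.323 μg/mL.
Difference ≈ 8.230 − 0.323 ≈ 7.907 μg/mL.

7.9 μg/mL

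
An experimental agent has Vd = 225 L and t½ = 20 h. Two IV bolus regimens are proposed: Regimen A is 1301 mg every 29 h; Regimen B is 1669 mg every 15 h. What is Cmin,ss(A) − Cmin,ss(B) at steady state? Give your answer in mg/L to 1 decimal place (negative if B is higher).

-7.5 mg/L

Regimen A: f = (1/2)^(29/20) ≈ 0.3660; Cmin,ss = (1301/225)·f/(1−f) ≈ 3.338 mg/L.
Regimen B: f = (1/2)^(15/20) ≈ 0.5946; Cmin,ss = (1669/225)·f/(1−f) ≈ 10.880 mg/L.
Difference ≈ 3.338 − 10.880 ≈ -7.542 mg/L.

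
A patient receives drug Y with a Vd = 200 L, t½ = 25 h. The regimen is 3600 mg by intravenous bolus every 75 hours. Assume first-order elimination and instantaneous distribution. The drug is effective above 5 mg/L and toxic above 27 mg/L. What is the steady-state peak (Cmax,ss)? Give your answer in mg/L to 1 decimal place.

τ = 75 h = 3 half-lives, so f = (1/2)^3 = 0.125.
Accumulation ratio R = 1/(1 − f) = 1/0.875 = 8/7.
Single-dose peak C₀ = D/Vd = 3600/200 = 18 mg/L.
Steady-state peak Cmax,ss = C₀·R = 18 × 8/7 ≈ 20.571 mg/L.
Peak 20.6 mg/L vs MTC 27 mg/L: below toxic threshold.

20.6 mg/L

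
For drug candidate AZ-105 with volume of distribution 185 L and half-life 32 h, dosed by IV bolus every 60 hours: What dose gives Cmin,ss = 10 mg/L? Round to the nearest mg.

4936 mg

τ/t½ = 60/32 ≈ 1.875, so f = (1/2)^(60/32) ≈ 0.272627.
Cmin,ss = (D/Vd)·f/(1−f), so D = Cmin,ss·Vd·(1−f)/f.
D = 10 × 185 × (1−f)/f ≈ 10 × 185 × 2.66802 ≈ 4935.84 mg.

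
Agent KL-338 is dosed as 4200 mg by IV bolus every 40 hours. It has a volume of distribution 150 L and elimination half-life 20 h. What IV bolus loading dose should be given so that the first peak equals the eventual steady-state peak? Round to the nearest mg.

f = (1/2)^(40/20) ≈ 0.250000; accumulation ratio R = 1/(1−f) ≈ 1.33333.
Loading dose to hit Cmax,ss on first dose: D_load = D_maint·R ≈ 4200 × 1.33333 ≈ 5599.99 mg.

5600 mg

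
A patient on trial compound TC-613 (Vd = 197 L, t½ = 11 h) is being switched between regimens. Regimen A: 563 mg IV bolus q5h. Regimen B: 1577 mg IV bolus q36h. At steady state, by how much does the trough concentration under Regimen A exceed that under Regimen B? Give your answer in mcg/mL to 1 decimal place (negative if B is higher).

6.8 mcg/mL

Regimen A: f = (1/2)^(5/11) ≈ 0.7297; Cmin,ss = (563/197)·f/(1−f) ≈ 7.715 mcg/mL.
Regimen B: f = (1/2)^(36/11) ≈ 0.1035; Cmin,ss = (1577/197)·f/(1−f) ≈ 0.924 mcg/mL.
Difference ≈ 7.715 − 0.924 ≈ 6.791 mcg/mL.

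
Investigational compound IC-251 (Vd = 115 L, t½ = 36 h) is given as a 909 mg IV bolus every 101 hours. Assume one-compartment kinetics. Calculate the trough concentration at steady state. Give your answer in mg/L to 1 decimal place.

1.3 mg/L

k = ln2/t½ = ln2/36 ≈ 0.019254 h⁻¹; fraction remaining f = e^(−kτ) = e^(−0.019254×101) ≈ 0.1430.
Single-dose peak C₀ = D/Vd = 909/115 ≈ 7.904 mg/L.
Steady-state trough Cmin,ss = C₀·f/(1−f) ≈ 7.904 × 0.1430/0.8570 ≈ 1.319 mg/L.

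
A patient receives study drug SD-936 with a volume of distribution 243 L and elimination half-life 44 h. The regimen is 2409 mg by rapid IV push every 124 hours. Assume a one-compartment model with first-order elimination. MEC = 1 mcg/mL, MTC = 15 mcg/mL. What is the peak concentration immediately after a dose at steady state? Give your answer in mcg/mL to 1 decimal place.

11.6 mcg/mL

k = ln2/t½ = ln2/44 ≈ 0.015753 h⁻¹; fraction remaining f = e^(−kτ) = e^(−0.015753×124) ≈ 0.1418.
Accumulation ratio R = 1/(1 − f) ≈ 1/0.8582 ≈ 1.1652.
Single-dose peak C₀ = D/Vd = 2409/243 ≈ 9.914 mcg/mL.
Steady-state peak Cmax,ss = C₀·R ≈ 9.914 × 1.1652 ≈ 11.552 mcg/mL.
Peak 11.6 mcg/mL vs MTC 15 mcg/mL: below toxic threshold.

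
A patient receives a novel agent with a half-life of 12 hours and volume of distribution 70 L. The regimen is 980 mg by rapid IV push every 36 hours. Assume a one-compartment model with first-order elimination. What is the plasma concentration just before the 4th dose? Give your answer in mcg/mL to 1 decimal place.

2.0 mcg/mL

f = (1/2)^(τ/t½) = (1/2)^(36/12) ≈ 0.1250.
C₀ = D/Vd = 980/70 ≈ 14.000 mcg/mL.
Before the 4th dose, 3 doses have been given. Superposition: Cmin = C₀·(f + f² + … + f^3).
≈ 14.000 × (0.1250 + 0.0156 + 0.0020) ≈ 14.000 × 0.1426 ≈ 1.996 mcg/mL.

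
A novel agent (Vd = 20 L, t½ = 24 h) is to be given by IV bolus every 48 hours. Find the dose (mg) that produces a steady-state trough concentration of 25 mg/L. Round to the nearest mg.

1500 mg

τ/t½ = 48/24 ≈ 2, so f = (1/2)^(48/24) ≈ 0.250000.
Cmin,ss = (D/Vd)·f/(1−f), so D = Cmin,ss·Vd·(1−f)/f.
D = 25 × 20 × (1−f)/f ≈ 25 × 20 × 3.00000 ≈ 1500.00 mg.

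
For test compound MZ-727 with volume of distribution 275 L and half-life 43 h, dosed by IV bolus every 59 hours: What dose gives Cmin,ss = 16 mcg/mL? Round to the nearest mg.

6989 mg

τ/t½ = 59/43 ≈ 1.3721, so f = (1/2)^(59/43) ≈ 0.386330.
Cmin,ss = (D/Vd)·f/(1−f), so D = Cmin,ss·Vd·(1−f)/f.
D = 16 × 275 × (1−f)/f ≈ 16 × 275 × 1.58846 ≈ 6989.22 mg.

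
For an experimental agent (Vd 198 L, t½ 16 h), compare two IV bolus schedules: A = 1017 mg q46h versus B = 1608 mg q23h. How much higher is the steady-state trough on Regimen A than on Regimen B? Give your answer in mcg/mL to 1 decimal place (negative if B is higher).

-3.9 mcg/mL

Regimen A: f = (1/2)^(46/16) ≈ 0.1363; Cmin,ss = (1017/198)·f/(1−f) ≈ 0.811 mcg/mL.
Regimen B: f = (1/2)^(23/16) ≈ 0.3692; Cmin,ss = (1608/198)·f/(1−f) ≈ 4.753 mcg/mL.
Difference ≈ 0.811 − 4.753 ≈ -3.942 mcg/mL.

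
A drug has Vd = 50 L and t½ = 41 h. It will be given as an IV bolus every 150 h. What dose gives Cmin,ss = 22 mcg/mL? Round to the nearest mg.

τ/t½ = 150/41 ≈ 3.6585, so f = (1/2)^(150/41) ≈ 0.079190.
Cmin,ss = (D/Vd)·f/(1−f), so D = Cmin,ss·Vd·(1−f)/f.
D = 22 × 50 × (1−f)/f ≈ 22 × 50 × 11.62786 ≈ 12790.65 mg.

12791 mg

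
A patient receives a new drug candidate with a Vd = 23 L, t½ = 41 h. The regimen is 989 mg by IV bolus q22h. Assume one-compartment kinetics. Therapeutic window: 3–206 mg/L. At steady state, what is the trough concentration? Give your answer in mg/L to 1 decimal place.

k = ln2/t½ = ln2/41 ≈ 0.016906 h⁻¹; fraction remaining f = e^(−kτ) = e^(−0.016906×22) ≈ 0.6894.
Accumulation ratio R = 1/(1 − f) ≈ 1/0.3106 ≈ 3.2196.
Single-dose peak C₀ = D/Vd = 989/23 ≈ 43.000 mg/L.
Cmax,ss = C₀/(1 − f) ≈ 43.000/0.3106 ≈ 138.442 mg/L.
Steady-state trough Cmin,ss = Cmax,ss·f ≈ 138.442 × 0.6894 ≈ 95.442 mg/L.
Trough 95.4 mg/L vs MEC 3 mg/L: adequate.

95.4 mg/L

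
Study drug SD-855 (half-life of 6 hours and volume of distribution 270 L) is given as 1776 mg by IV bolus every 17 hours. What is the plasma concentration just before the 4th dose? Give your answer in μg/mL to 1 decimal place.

1.1 μg/mL

f = (1/2)^(τ/t½) = (1/2)^(17/6) ≈ 0.1403.
C₀ = D/Vd = 1776/270 ≈ 6.578 μg/mL.
Before the 4th dose, 3 doses have been given. Superposition: Cmin = C₀·(f + f² + … + f^3).
≈ 6.578 × (0.1403 + 0.0197 + 0.0028) ≈ 6.578 × 0.1628 ≈ 1.071 μg/mL.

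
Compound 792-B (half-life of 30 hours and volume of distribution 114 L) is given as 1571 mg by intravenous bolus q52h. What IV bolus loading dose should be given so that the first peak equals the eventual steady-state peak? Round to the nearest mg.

2247 mg

f = (1/2)^(52/30) ≈ 0.300756; accumulation ratio R = 1/(1−f) ≈ 1.43012.
Loading dose to hit Cmax,ss on first dose: D_load = D_maint·R ≈ 1571 × 1.43012 ≈ 2246.72 mg.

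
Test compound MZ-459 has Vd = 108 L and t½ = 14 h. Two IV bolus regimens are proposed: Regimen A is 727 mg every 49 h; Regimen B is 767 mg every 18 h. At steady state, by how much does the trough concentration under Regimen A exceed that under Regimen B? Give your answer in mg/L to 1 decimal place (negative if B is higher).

Regimen A: f = (1/2)^(49/14) ≈ 0.0884; Cmin,ss = (727/108)·f/(1−f) ≈ 0.653 mg/L.
Regimen B: f = (1/2)^(18/14) ≈ 0.4102; Cmin,ss = (767/108)·f/(1−f) ≈ 4.939 mg/L.
Difference ≈ 0.653 − 4.939 ≈ -4.286 mg/L.

-4.3 mg/L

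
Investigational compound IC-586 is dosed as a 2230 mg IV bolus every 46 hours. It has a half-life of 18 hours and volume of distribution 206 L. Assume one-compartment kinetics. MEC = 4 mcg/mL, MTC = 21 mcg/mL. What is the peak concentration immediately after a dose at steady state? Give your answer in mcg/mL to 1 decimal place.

13.0 mcg/mL

k = ln2/t½ = ln2/18 ≈ 0.038508 h⁻¹; fraction remaining f = e^(−kτ) = e^(−0.038508×46) ≈ 0.1701.
Accumulation ratio R = 1/(1 − f) ≈ 1/0.8299 ≈ 1.2050.
Each bolus raises the concentration by D/Vd = 2230/206 ≈ 10.825 mcg/mL.
Steady-state peak Cmax,ss = C₀·R ≈ 10.825 × 1.2050 ≈ 13.044 mcg/mL.
Peak 13.0 mcg/mL vs MTC 21 mcg/mL: below toxic threshold.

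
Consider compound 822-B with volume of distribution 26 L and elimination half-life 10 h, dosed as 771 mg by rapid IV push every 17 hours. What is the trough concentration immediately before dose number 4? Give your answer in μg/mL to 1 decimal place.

f = (1/2)^(τ/t½) = (1/2)^(17/10) ≈ 0.3078.
C₀ = D/Vd = 771/26 ≈ 29.654 μg/mL.
Before the 4th dose, 3 doses have been given. Superposition: Cmin = C₀·(f + f² + … + f^3).
≈ 29.654 × (0.3078 + 0.0947 + 0.0292) ≈ 29.654 × 0.4317 ≈ 12.802 μg/mL.

12.8 μg/mL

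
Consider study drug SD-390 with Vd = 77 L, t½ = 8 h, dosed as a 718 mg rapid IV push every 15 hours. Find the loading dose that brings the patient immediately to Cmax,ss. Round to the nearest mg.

987 mg

f = (1/2)^(15/8) ≈ 0.272627; accumulation ratio R = 1/(1−f) ≈ 1.37481.
Loading dose to hit Cmax,ss on first dose: D_load = D_maint·R ≈ 718 × 1.37481 ≈ 987.11 mg.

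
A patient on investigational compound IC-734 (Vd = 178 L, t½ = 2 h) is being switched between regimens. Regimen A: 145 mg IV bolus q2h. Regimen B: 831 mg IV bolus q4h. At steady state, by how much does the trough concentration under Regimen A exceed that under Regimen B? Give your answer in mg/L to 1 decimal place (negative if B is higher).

-0.7 mg/L

Regimen A: f = (1/2)^(2/2) ≈ 0.5000; Cmin,ss = (145/178)·f/(1−f) ≈ 0.815 mg/L.
Regimen B: f = (1/2)^(4/2) ≈ 0.2500; Cmin,ss = (831/178)·f/(1−f) ≈ 1.556 mg/L.
Difference ≈ 0.815 − 1.556 ≈ -0.741 mg/L.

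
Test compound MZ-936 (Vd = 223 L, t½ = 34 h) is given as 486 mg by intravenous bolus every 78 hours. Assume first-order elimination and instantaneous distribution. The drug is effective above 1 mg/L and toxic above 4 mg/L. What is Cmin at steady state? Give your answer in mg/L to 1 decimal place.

τ/t½ = 78/34 ≈ 2.2941, so fraction remaining f = (1/2)^(78/34) ≈ 0.2039.
At steady state, accumulation factor R = 1/(1 − e^(−kτ)) ≈ 1.2561.
Each bolus raises the concentration by D/Vd = 486/223 ≈ 2.179 mg/L.
Cmax,ss = C₀/(1 − f) ≈ 2.179/0.7961 ≈ 2.737 mg/L.
One interval later, Cmin,ss = Cmax,ss·e^(−kτ) ≈ 2.737 × 0.2039 ≈ 0.558 mg/L.
Trough 0.6 mg/L vs MEC 1 mg/L: subtherapeutic.

0.6 mg/L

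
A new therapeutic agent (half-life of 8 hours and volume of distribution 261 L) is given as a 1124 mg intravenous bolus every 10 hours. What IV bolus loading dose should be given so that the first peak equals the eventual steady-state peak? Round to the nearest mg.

f = (1/2)^(10/8) ≈ 0.420448; accumulation ratio R = 1/(1−f) ≈ 1.72547.
Loading dose to hit Cmax,ss on first dose: D_load = D_maint·R ≈ 1124 × 1.72547 ≈ 1939.43 mg.

1939 mg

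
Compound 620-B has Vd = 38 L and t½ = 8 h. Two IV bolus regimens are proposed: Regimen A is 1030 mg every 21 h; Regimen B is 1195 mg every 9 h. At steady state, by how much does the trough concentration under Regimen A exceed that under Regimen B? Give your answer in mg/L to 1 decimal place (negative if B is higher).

Regimen A: f = (1/2)^(21/8) ≈ 0.1621; Cmin,ss = (1030/38)·f/(1−f) ≈ 5.244 mg/L.
Regimen B: f = (1/2)^(9/8) ≈ 0.4585; Cmin,ss = (1195/38)·f/(1−f) ≈ 26.627 mg/L.
Difference ≈ 5.244 − 26.627 ≈ -21.383 mg/L.

-21.4 mg/L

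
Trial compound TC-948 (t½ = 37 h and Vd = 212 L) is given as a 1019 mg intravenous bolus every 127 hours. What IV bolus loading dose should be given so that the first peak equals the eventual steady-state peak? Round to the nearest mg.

1123 mg

f = (1/2)^(127/37) ≈ 0.092626; accumulation ratio R = 1/(1−f) ≈ 1.10208.
Loading dose to hit Cmax,ss on first dose: D_load = D_maint·R ≈ 1019 × 1.10208 ≈ 1123.02 mg.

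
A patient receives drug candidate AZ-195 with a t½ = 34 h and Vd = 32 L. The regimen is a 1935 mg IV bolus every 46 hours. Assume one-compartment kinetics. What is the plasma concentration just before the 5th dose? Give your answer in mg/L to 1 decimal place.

38.0 mg/L

f = (1/2)^(τ/t½) = (1/2)^(46/34) ≈ 0.3915.
C₀ = D/Vd = 1935/32 ≈ 60.469 mg/L.
Before the 5th dose, 4 doses have been given. Superposition: Cmin = C₀·(f + f² + … + f^4).
≈ 60.469 × (0.3915 + 0.1533 + 0.0600 + 0.0235) ≈ 60.469 × 0.6283 ≈ 37.993 mg/L.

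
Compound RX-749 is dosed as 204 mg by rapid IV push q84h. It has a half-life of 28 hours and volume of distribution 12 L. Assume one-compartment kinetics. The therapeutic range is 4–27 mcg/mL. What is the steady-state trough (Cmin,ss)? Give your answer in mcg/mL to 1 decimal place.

2.4 mcg/mL

The dosing interval is 3 half-lives, so f = 2^(−3) = 0.125.
At steady state, R = 1/(1 − 0.125) = 8/7.
Single-dose peak C₀ = D/Vd = 204/12 = 17 mcg/mL.
Steady-state peak Cmax,ss = C₀·R = 17 × 8/7 ≈ 19.429 mcg/mL.
Steady-state trough Cmin,ss = Cmax,ss·f ≈ 19.429 × 0.125 ≈ 2.429 mcg/mL.
Trough 2.4 mcg/mL vs MEC 4 mcg/mL: subtherapeutic.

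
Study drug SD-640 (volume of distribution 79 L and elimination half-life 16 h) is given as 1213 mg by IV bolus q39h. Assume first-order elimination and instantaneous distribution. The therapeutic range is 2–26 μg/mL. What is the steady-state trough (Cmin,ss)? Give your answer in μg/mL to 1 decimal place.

k = ln2/t½ = ln2/16 ≈ 0.043322 h⁻¹; fraction remaining f = e^(−kτ) = e^(−0.043322×39) ≈ 0.1846.
At steady state, accumulation factor R = 1/(1 − e^(−kτ)) ≈ 1.2264.
Each bolus raises the concentration by D/Vd = 1213/79 ≈ 15.354 μg/mL.
Steady-state peak Cmax,ss = C₀·R ≈ 15.354 × 1.2264 ≈ 18.830 μg/mL.
One interval later, Cmin,ss = Cmax,ss·e^(−kτ) ≈ 18.830 × 0.1846 ≈ 3.476 μg/mL.
Trough 3.5 μg/mL vs MEC 2 μg/mL: adequate.

3.5 μg/mL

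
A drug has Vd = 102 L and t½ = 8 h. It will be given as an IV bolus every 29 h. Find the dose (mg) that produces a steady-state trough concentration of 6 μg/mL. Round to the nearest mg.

6939 mg

τ/t½ = 29/8 ≈ 3.625, so f = (1/2)^(29/8) ≈ 0.081052.
Cmin,ss = (D/Vd)·f/(1−f), so D = Cmin,ss·Vd·(1−f)/f.
D = 6 × 102 × (1−f)/f ≈ 6 × 102 × 11.33776 ≈ 6938.71 mg.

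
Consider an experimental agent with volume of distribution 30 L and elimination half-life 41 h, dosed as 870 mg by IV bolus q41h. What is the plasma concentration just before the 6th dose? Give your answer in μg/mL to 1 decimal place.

28.1 μg/mL

f = (1/2)^(τ/t½) = (1/2)^(41/41) ≈ 0.5000.
C₀ = D/Vd = 870/30 ≈ 29.000 μg/mL.
Before the 6th dose, 5 doses have been given. Superposition: Cmin = C₀·(f + f² + … + f^5).
≈ 29.000 × (0.5000 + 0.2500 + 0.1250 + 0.0625 + 0.0313) ≈ 29.000 × 0.9688 ≈ 28.095 μg/mL.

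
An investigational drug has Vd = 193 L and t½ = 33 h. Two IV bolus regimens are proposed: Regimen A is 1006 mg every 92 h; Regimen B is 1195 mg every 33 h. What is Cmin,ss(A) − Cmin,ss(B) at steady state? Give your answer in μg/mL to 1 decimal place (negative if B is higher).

-5.3 μg/mL

Regimen A: f = (1/2)^(92/33) ≈ 0.1448; Cmin,ss = (1006/193)·f/(1−f) ≈ 0.883 μg/mL.
Regimen B: f = (1/2)^(33/33) ≈ 0.5000; Cmin,ss = (1195/193)·f/(1−f) ≈ 6.192 μg/mL.
Difference ≈ 0.883 − 6.192 ≈ -5.309 μg/mL.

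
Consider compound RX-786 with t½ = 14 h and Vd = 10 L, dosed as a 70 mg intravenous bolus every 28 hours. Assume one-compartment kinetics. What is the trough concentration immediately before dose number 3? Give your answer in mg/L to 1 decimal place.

f = (1/2)^(τ/t½) = (1/2)^(28/14) ≈ 0.2500.
C₀ = D/Vd = 70/10 ≈ 7.000 mg/L.
Before the 3rd dose, 2 doses have been given. Superposition: Cmin = C₀·(f + f²).
≈ 7.000 × (0.2500 + 0.0625) ≈ 7.000 × 0.3125 ≈ 2.188 mg/L.

2.2 mg/L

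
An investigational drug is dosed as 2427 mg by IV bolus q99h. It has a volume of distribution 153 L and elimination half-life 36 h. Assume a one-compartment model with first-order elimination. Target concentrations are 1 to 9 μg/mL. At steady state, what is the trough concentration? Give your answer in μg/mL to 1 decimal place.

k = ln2/t½ = ln2/36 ≈ 0.019254 h⁻¹; fraction remaining f = e^(−kτ) = e^(−0.019254×99) ≈ 0.1487.
Each bolus raises the concentration by D/Vd = 2427/153 ≈ 15.863 μg/mL.
Steady-state trough Cmin,ss = C₀·f/(1−f) ≈ 15.863 × 0.1487/0.8513 ≈ 2.771 μg/mL.
Trough 2.8 μg/mL vs MEC 1 μg/mL: adequate.

2.8 μg/mL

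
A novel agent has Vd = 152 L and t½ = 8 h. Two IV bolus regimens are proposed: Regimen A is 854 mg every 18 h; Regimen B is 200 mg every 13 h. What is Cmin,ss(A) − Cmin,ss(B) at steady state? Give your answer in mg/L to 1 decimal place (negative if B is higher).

0.9 mg/L

Regimen A: f = (1/2)^(18/8) ≈ 0.2102; Cmin,ss = (854/152)·f/(1−f) ≈ 1.495 mg/L.
Regimen B: f = (1/2)^(13/8) ≈ 0.3242; Cmin,ss = (200/152)·f/(1−f) ≈ 0.631 mg/L.
Difference ≈ 1.495 − 0.631 ≈ 0.864 mg/L.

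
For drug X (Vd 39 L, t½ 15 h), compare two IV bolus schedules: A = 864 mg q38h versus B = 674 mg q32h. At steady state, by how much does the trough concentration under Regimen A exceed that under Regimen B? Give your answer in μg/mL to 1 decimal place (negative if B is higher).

-0.5 μg/mL

Regimen A: f = (1/2)^(38/15) ≈ 0.1727; Cmin,ss = (864/39)·f/(1−f) ≈ 4.625 μg/mL.
Regimen B: f = (1/2)^(32/15) ≈ 0.2279; Cmin,ss = (674/39)·f/(1−f) ≈ 5.101 μg/mL.
Difference ≈ 4.625 − 5.101 ≈ -0.476 μg/mL.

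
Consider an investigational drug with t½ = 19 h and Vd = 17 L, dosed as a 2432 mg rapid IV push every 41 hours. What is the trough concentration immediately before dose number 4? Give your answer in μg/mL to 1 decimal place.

40.9 μg/mL

f = (1/2)^(τ/t½) = (1/2)^(41/19) ≈ 0.2241.
C₀ = D/Vd = 2432/17 ≈ 143.059 μg/mL.
Before the 4th dose, 3 doses have been given. Superposition: Cmin = C₀·(f + f² + … + f^3).
≈ 143.059 × (0.2241 + 0.0502 + 0.0113) ≈ 143.059 × 0.2856 ≈ 40.858 μg/mL.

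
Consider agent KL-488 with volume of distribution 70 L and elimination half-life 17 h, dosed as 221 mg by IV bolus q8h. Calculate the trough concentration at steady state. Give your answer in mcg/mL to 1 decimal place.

8.2 mcg/mL

k = ln2/t½ = ln2/17 ≈ 0.040773 h⁻¹; fraction remaining f = e^(−kτ) = e^(−0.040773×8) ≈ 0.7217.
Accumulation ratio R = 1/(1 − f) ≈ 1/0.2783 ≈ 3.5932.
Single-dose peak C₀ = D/Vd = 221/70 ≈ 3.157 mcg/mL.
Cmax,ss = C₀/(1 − f) ≈ 3.157/0.2783 ≈ 11.344 mcg/mL.
One interval later, Cmin,ss = Cmax,ss·e^(−kτ) ≈ 11.344 × 0.7217 ≈ 8.187 mcg/mL.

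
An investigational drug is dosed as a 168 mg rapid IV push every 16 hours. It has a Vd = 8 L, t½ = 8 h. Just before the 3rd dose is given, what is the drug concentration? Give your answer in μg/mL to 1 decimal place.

f = (1/2)^(τ/t½) = (1/2)^(16/8) ≈ 0.2500.
C₀ = D/Vd = 168/8 ≈ 21.000 μg/mL.
Before the 3rd dose, 2 doses have been given. Superposition: Cmin = C₀·(f + f²).
≈ 21.000 × (0.2500 + 0.0625) ≈ 21.000 × 0.3125 ≈ 6.562 μg/mL.

6.6 μg/mL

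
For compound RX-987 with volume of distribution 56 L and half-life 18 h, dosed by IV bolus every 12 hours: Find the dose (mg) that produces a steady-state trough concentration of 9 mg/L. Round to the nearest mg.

τ/t½ = 12/18 ≈ 0.66667, so f = (1/2)^(12/18) ≈ 0.629961.
Cmin,ss = (D/Vd)·f/(1−f), so D = Cmin,ss·Vd·(1−f)/f.
D = 9 × 56 × (1−f)/f ≈ 9 × 56 × 0.58740 ≈ 296.05 mg.

296 mg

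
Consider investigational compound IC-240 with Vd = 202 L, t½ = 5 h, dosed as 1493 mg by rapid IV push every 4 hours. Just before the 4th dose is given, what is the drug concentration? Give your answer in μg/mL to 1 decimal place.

f = (1/2)^(τ/t½) = (1/2)^(4/5) ≈ 0.5743.
C₀ = D/Vd = 1493/202 ≈ 7.391 μg/mL.
Before the 4th dose, 3 doses have been given. Superposition: Cmin = C₀·(f + f² + … + f^3).
≈ 7.391 × (0.5743 + 0.3298 + 0.1894) ≈ 7.391 × 1.0935 ≈ 8.082 μg/mL.

8.1 μg/mL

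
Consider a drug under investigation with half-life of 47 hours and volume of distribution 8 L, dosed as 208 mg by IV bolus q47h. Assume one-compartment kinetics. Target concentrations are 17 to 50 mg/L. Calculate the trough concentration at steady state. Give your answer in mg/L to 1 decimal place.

26.0 mg/L

τ = 47 h = 1 half-life, so f = (1/2)^1 = 0.5.
Accumulation ratio R = 1/(1 − f) = 1/0.5 = 2/1.
Single-dose peak C₀ = D/Vd = 208/8 = 26 mg/L.
Steady-state peak Cmax,ss = C₀·R = 26 × 2/1 ≈ 52.000 mg/L.
Steady-state trough Cmin,ss = Cmax,ss·f ≈ 52.000 × 0.5 ≈ 26.000 mg/L.
Trough 26.0 mg/L vs MEC 17 mg/L: adequate.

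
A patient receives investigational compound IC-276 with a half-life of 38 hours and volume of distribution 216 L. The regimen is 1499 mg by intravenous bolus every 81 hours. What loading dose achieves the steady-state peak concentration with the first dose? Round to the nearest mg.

f = (1/2)^(81/38) ≈ 0.228208; accumulation ratio R = 1/(1−f) ≈ 1.29569.
Loading dose to hit Cmax,ss on first dose: D_load = D_maint·R ≈ 1499 × 1.29569 ≈ 1942.24 mg.

1942 mg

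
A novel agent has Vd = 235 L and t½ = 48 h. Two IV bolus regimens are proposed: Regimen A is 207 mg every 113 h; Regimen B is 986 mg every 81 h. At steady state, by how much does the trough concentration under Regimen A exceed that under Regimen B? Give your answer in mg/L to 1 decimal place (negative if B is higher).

-1.7 mg/L

Regimen A: f = (1/2)^(113/48) ≈ 0.1956; Cmin,ss = (207/235)·f/(1−f) ≈ 0.214 mg/L.
Regimen B: f = (1/2)^(81/48) ≈ 0.3105; Cmin,ss = (986/235)·f/(1−f) ≈ 1.889 mg/L.
Difference ≈ 0.214 − 1.889 ≈ -1.675 mg/L.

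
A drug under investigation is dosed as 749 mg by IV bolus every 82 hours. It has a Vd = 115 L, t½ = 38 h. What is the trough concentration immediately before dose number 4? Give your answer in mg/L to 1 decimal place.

1.9 mg/L

f = (1/2)^(τ/t½) = (1/2)^(82/38) ≈ 0.2241.
C₀ = D/Vd = 749/115 ≈ 6.513 mg/L.
Before the 4th dose, 3 doses have been given. Superposition: Cmin = C₀·(f + f² + … + f^3).
≈ 6.513 × (0.2241 + 0.0502 + 0.0113) ≈ 6.513 × 0.2856 ≈ 1.860 mg/L.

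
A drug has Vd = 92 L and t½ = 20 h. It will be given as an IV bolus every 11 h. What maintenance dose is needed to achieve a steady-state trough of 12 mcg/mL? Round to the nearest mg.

τ/t½ = 11/20 ≈ 0.55, so f = (1/2)^(11/20) ≈ 0.683020.
Cmin,ss = (D/Vd)·f/(1−f), so D = Cmin,ss·Vd·(1−f)/f.
D = 12 × 92 × (1−f)/f ≈ 12 × 92 × 0.46409 ≈ 512.36 mg.

512 mg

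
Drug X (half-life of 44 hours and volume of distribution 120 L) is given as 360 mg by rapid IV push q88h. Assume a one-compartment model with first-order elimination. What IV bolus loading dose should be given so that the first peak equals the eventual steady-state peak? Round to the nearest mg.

f = (1/2)^(88/44) ≈ 0.250000; accumulation ratio R = 1/(1−f) ≈ 1.33333.
Loading dose to hit Cmax,ss on first dose: D_load = D_maint·R ≈ 360 × 1.33333 ≈ 480.00 mg.

480 mg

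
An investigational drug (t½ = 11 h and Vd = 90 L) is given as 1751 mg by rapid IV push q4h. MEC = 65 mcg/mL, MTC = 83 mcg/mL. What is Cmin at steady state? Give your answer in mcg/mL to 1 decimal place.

67.9 mcg/mL

τ/t½ = 4/11 ≈ 0.36364, so fraction remaining f = (1/2)^(4/11) ≈ 0.7772.
Single-dose peak C₀ = D/Vd = 1751/90 ≈ 19.456 mcg/mL.
Steady-state trough Cmin,ss = C₀·f/(1−f) ≈ 19.456 × 0.7772/0.2228 ≈ 67.869 mcg/mL.
Trough 67.9 mcg/mL vs MEC 65 mcg/mL: adequate.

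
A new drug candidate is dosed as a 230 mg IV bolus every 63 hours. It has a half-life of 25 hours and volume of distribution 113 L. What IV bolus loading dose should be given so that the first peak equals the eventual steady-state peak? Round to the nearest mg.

f = (1/2)^(63/25) ≈ 0.174343; accumulation ratio R = 1/(1−f) ≈ 1.21116.
Loading dose to hit Cmax,ss on first dose: D_load = D_maint·R ≈ 230 × 1.21116 ≈ 278.57 mg.

279 mg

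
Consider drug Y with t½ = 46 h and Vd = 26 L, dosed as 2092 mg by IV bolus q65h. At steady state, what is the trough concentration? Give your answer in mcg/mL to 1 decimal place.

48.4 mcg/mL

k = ln2/t½ = ln2/46 ≈ 0.015068 h⁻¹; fraction remaining f = e^(−kτ) = e^(−0.015068×65) ≈ 0.3755.
Accumulation ratio R = 1/(1 − f) ≈ 1/0.6245 ≈ 1.6013.
Each bolus raises the concentration by D/Vd = 2092/26 ≈ 80.462 mcg/mL.
Steady-state peak Cmax,ss = C₀·R ≈ 80.462 × 1.6013 ≈ 128.844 mcg/mL.
One interval later, Cmin,ss = Cmax,ss·e^(−kτ) ≈ 128.844 × 0.3755 ≈ 48.381 mcg/mL.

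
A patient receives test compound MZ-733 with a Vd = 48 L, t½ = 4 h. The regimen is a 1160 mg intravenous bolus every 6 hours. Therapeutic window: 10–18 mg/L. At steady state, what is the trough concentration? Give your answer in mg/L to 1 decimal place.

13.2 mg/L

k = ln2/t½ = ln2/4 ≈ 0.173287 h⁻¹; fraction remaining f = e^(−kτ) = e^(−0.173287×6) ≈ 0.3536.
Accumulation ratio R = 1/(1 − f) ≈ 1/0.6464 ≈ 1.5470.
Each bolus raises the concentration by D/Vd = 1160/48 ≈ 24.167 mg/L.
Cmax,ss = C₀/(1 − f) ≈ 24.167/0.6464 ≈ 37.387 mg/L.
One interval later, Cmin,ss = Cmax,ss·e^(−kτ) ≈ 37.387 × 0.3536 ≈ 13.220 mg/L.
Trough 13.2 mg/L vs MEC 10 mg/L: adequate.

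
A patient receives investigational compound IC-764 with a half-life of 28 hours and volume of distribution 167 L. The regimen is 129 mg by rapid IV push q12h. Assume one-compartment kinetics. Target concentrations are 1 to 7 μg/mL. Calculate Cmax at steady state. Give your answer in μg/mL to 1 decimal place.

3.0 μg/mL

Over one 12-h interval, 12/28 ≈ 0.42857 half-lives elapse, leaving f ≈ 0.7430 of each dose.
At steady state, accumulation factor R = 1/(1 − e^(−kτ)) ≈ 3.8911.
Each bolus raises the concentration by D/Vd = 129/167 ≈ 0.772 μg/mL.
Steady-state peak Cmax,ss = C₀·R ≈ 0.772 × 3.8911 ≈ 3.004 μg/mL.
Peak 3.0 μg/mL vs MTC 7 μg/mL: below toxic threshold.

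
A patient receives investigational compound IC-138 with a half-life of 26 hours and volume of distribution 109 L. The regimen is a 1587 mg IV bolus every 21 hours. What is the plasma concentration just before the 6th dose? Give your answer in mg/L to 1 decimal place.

f = (1/2)^(τ/t½) = (1/2)^(21/26) ≈ 0.5713.
C₀ = D/Vd = 1587/109 ≈ 14.560 mg/L.
Before the 6th dose, 5 doses have been given. Superposition: Cmin = C₀·(f + f² + … + f^5).
≈ 14.560 × (0.5713 + 0.3264 + 0.1865 + 0.1065 + 0.0609) ≈ 14.560 × 1.2516 ≈ 18.223 mg/L.

18.2 mg/L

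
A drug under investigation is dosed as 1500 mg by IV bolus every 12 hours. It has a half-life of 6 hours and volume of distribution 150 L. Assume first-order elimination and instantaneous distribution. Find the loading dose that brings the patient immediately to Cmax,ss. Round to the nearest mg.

2000 mg

f = (1/2)^(12/6) ≈ 0.250000; accumulation ratio R = 1/(1−f) ≈ 1.33333.
Loading dose to hit Cmax,ss on first dose: D_load = D_maint·R ≈ 1500 × 1.33333 ≈ 1999.99 mg.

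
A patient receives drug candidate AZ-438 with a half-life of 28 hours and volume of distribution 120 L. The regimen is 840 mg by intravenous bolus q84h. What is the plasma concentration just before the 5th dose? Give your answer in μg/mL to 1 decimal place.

f = (1/2)^(τ/t½) = (1/2)^(84/28) ≈ 0.1250.
C₀ = D/Vd = 840/120 ≈ 7.000 μg/mL.
Before the 5th dose, 4 doses have been given. Superposition: Cmin = C₀·(f + f² + … + f^4).
≈ 7.000 × (0.1250 + 0.0156 + 0.0020 + 0.0002) ≈ 7.000 × 0.1428 ≈ 1.000 μg/mL.

1.0 μg/mL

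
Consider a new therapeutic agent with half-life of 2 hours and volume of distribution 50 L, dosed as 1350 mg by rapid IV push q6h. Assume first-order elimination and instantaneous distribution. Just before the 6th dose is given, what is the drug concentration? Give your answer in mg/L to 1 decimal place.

f = (1/2)^(τ/t½) = (1/2)^(6/2) ≈ 0.1250.
C₀ = D/Vd = 1350/50 ≈ 27.000 mg/L.
Before the 6th dose, 5 doses have been given. Superposition: Cmin = C₀·(f + f² + … + f^5).
≈ 27.000 × (0.1250 + 0.0156 + 0.0020 + 0.0002 + 0.0000) ≈ 27.000 × 0.1428 ≈ 3.856 mg/L.

3.9 mg/L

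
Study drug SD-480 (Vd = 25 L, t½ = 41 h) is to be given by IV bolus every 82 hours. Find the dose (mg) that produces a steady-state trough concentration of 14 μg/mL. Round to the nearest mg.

τ/t½ = 82/41 ≈ 2, so f = (1/2)^(82/41) ≈ 0.250000.
Cmin,ss = (D/Vd)·f/(1−f), so D = Cmin,ss·Vd·(1−f)/f.
D = 14 × 25 × (1−f)/f ≈ 14 × 25 × 3.00000 ≈ 1050.00 mg.

1050 mg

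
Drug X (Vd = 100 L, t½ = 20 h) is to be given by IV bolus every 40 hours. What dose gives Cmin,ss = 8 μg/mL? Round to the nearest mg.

τ/t½ = 40/20 ≈ 2, so f = (1/2)^(40/20) ≈ 0.250000.
Cmin,ss = (D/Vd)·f/(1−f), so D = Cmin,ss·Vd·(1−f)/f.
D = 8 × 100 × (1−f)/f ≈ 8 × 100 × 3.00000 ≈ 2400.00 mg.

2400 mg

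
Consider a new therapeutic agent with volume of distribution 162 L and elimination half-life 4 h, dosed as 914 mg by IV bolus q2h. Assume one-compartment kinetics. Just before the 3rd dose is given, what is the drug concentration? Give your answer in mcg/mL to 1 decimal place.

6.8 mcg/mL

f = (1/2)^(τ/t½) = (1/2)^(2/4) ≈ 0.7071.
C₀ = D/Vd = 914/162 ≈ 5.642 mcg/mL.
Before the 3rd dose, 2 doses have been given. Superposition: Cmin = C₀·(f + f²).
≈ 5.642 × (0.7071 + 0.5000) ≈ 5.642 × 1.2071 ≈ 6.810 mcg/mL.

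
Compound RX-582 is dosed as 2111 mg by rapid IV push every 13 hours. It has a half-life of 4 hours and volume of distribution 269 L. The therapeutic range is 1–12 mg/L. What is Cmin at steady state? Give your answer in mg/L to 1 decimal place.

Over one 13-h interval, 13/4 ≈ 3.25 half-lives elapse, leaving f ≈ 0.1051 of each dose.
At steady state, accumulation factor R = 1/(1 − e^(−kτ)) ≈ 1.1174.
Each bolus raises the concentration by D/Vd = 2111/269 ≈ 7.848 mg/L.
Steady-state peak Cmax,ss = C₀·R ≈ 7.848 × 1.1174 ≈ 8.769 mg/L.
Steady-state trough Cmin,ss = Cmax,ss·f ≈ 8.769 × 0.1051 ≈ 0.922 mg/L.
Trough 0.9 mg/L vs MEC 1 mg/L: subtherapeutic.

0.9 mg/L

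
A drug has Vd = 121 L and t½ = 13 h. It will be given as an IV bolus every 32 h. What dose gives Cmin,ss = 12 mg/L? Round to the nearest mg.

6546 mg

τ/t½ = 32/13 ≈ 2.4615, so f = (1/2)^(32/13) ≈ 0.181553.
Cmin,ss = (D/Vd)·f/(1−f), so D = Cmin,ss·Vd·(1−f)/f.
D = 12 × 121 × (1−f)/f ≈ 12 × 121 × 4.50803 ≈ 6545.66 mg.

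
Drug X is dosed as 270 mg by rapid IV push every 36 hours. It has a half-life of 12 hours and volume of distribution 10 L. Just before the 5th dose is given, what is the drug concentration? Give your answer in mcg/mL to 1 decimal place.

3.9 mcg/mL

f = (1/2)^(τ/t½) = (1/2)^(36/12) ≈ 0.1250.
C₀ = D/Vd = 270/10 ≈ 27.000 mcg/mL.
Before the 5th dose, 4 doses have been given. Superposition: Cmin = C₀·(f + f² + … + f^4).
≈ 27.000 × (0.1250 + 0.0156 + 0.0020 + 0.0002) ≈ 27.000 × 0.1428 ≈ 3.856 mcg/mL.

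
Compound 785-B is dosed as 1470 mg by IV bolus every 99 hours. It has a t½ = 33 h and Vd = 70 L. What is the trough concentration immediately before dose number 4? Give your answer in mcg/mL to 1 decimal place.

f = (1/2)^(τ/t½) = (1/2)^(99/33) ≈ 0.1250.
C₀ = D/Vd = 1470/70 ≈ 21.000 mcg/mL.
Before the 4th dose, 3 doses have been given. Superposition: Cmin = C₀·(f + f² + … + f^3).
≈ 21.000 × (0.1250 + 0.0156 + 0.0020) ≈ 21.000 × 0.1426 ≈ 2.995 mcg/mL.

3.0 mcg/mL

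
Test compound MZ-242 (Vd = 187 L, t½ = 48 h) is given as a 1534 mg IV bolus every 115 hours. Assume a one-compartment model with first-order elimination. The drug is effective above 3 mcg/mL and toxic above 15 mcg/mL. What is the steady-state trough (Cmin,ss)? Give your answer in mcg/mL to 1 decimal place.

1.9 mcg/mL

k = ln2/t½ = ln2/48 ≈ 0.014441 h⁻¹; fraction remaining f = e^(−kτ) = e^(−0.014441×115) ≈ 0.1900.
Single-dose peak C₀ = D/Vd = 1534/187 ≈ 8.203 mcg/mL.
Steady-state trough Cmin,ss = C₀·f/(1−f) ≈ 8.203 × 0.1900/0.8100 ≈ 1.924 mcg/mL.
Trough 1.9 mcg/mL vs MEC 3 mcg/mL: subtherapeutic.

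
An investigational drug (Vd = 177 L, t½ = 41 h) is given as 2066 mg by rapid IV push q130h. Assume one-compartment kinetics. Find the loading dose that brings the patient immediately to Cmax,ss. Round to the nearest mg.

f = (1/2)^(130/41) ≈ 0.111049; accumulation ratio R = 1/(1−f) ≈ 1.12492.
Loading dose to hit Cmax,ss on first dose: D_load = D_maint·R ≈ 2066 × 1.12492 ≈ 2324.08 mg.

2324 mg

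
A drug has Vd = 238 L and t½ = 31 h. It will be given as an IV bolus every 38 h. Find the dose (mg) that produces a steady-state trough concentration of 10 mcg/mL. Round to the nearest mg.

τ/t½ = 38/31 ≈ 1.2258, so f = (1/2)^(38/31) ≈ 0.427558.
Cmin,ss = (D/Vd)·f/(1−f), so D = Cmin,ss·Vd·(1−f)/f.
D = 10 × 238 × (1−f)/f ≈ 10 × 238 × 1.33886 ≈ 3186.49 mg.

3186 mg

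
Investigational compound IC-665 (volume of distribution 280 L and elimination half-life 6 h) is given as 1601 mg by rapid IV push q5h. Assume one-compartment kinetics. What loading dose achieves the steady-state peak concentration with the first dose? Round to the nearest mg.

3649 mg

f = (1/2)^(5/6) ≈ 0.561231; accumulation ratio R = 1/(1−f) ≈ 2.27910.
Loading dose to hit Cmax,ss on first dose: D_load = D_maint·R ≈ 1601 × 2.27910 ≈ 3648.84 mg.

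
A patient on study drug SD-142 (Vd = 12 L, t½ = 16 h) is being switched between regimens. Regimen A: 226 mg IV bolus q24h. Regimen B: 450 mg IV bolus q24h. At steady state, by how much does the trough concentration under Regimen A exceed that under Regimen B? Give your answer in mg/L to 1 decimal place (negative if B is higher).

-10.2 mg/L

Regimen A: f = (1/2)^(24/16) ≈ 0.3536; Cmin,ss = (226/12)·f/(1−f) ≈ 10.302 mg/L.
Regimen B: f = (1/2)^(24/16) ≈ 0.3536; Cmin,ss = (450/12)·f/(1−f) ≈ 20.514 mg/L.
Difference ≈ 10.302 − 20.514 ≈ -10.212 mg/L.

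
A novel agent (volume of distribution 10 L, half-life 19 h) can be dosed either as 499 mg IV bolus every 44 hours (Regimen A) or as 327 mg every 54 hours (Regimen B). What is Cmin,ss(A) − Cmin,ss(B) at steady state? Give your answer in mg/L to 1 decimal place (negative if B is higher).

Regimen A: f = (1/2)^(44/19) ≈ 0.2009; Cmin,ss = (499/10)·f/(1−f) ≈ 12.545 mg/L.
Regimen B: f = (1/2)^(54/19) ≈ 0.1395; Cmin,ss = (327/10)·f/(1−f) ≈ 5.301 mg/L.
Difference ≈ 12.545 − 5.301 ≈ 7.244 mg/L.

7.2 mg/L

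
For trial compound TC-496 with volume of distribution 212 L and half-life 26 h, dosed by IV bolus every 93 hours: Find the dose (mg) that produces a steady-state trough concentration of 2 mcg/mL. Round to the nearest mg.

τ/t½ = 93/26 ≈ 3.5769, so f = (1/2)^(93/26) ≈ 0.083799.
Cmin,ss = (D/Vd)·f/(1−f), so D = Cmin,ss·Vd·(1−f)/f.
D = 2 × 212 × (1−f)/f ≈ 2 × 212 × 10.93332 ≈ 4635.73 mg.

4636 mg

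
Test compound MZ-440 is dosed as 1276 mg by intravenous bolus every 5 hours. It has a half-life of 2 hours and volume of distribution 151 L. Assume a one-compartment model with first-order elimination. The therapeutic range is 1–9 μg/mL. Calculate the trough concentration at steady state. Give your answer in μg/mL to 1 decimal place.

1.8 μg/mL

τ/t½ = 5/2 ≈ 2.5, so fraction remaining f = (1/2)^(5/2) ≈ 0.1768.
Accumulation ratio R = 1/(1 − f) ≈ 1/0.8232 ≈ 1.2148.
Single-dose peak C₀ = D/Vd = 1276/151 ≈ 8.450 μg/mL.
Steady-state peak Cmax,ss = C₀·R ≈ 8.450 × 1.2148 ≈ 10.265 μg/mL.
One interval later, Cmin,ss = Cmax,ss·e^(−kτ) ≈ 10.265 × 0.1768 ≈ 1.815 μg/mL.
Trough 1.8 μg/mL vs MEC 1 μg/mL: adequate.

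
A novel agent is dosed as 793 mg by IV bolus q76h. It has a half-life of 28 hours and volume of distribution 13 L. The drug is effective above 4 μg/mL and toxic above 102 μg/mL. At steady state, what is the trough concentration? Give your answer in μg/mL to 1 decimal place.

11.0 μg/mL

k = ln2/t½ = ln2/28 ≈ 0.024755 h⁻¹; fraction remaining f = e^(−kτ) = e^(−0.024755×76) ≈ 0.1524.
Accumulation ratio R = 1/(1 − f) ≈ 1/0.8476 ≈ 1.1798.
Each bolus raises the concentration by D/Vd = 793/13 ≈ 61.000 μg/mL.
Steady-state peak Cmax,ss = C₀·R ≈ 61.000 × 1.1798 ≈ 71.968 μg/mL.
One interval later, Cmin,ss = Cmax,ss·e^(−kτ) ≈ 71.968 × 0.1524 ≈ 10.968 μg/mL.
Trough 11.0 μg/mL vs MEC 4 μg/mL: adequate.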